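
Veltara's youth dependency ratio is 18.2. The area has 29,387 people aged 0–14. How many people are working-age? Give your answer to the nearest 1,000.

Working-age: 161,000

Youth dependency ratio = youth / working-age × 100
18.2 = 29,387 / W × 100
⇒ 161,000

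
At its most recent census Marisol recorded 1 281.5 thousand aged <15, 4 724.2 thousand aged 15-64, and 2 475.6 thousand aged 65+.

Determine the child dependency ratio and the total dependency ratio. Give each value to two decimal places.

Youth dependency ratio: 27.13
Total dependency ratio: 79.53

Youth dependency ratio = 1 281.5 / 4 724.2 × 100 = 27.13
Total dependency ratio = (1 281.5 + 2 475.6) / 4 724.2 × 100 = 3 757.1 / 4 724.2 × 100 = 79.53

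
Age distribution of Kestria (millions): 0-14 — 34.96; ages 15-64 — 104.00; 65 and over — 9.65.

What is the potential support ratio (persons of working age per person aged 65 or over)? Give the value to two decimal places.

Potential support ratio: 10.78

Potential support ratio = 104.00 / 9.65 = 10.78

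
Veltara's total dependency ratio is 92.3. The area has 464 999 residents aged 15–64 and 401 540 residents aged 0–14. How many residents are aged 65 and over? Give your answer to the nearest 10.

Total dependency ratio = (youth + elderly) / working-age × 100
92.3 = (401 540 + E) / 464 999 × 100
⇒ 27 650

Aged 65 and over: 27 650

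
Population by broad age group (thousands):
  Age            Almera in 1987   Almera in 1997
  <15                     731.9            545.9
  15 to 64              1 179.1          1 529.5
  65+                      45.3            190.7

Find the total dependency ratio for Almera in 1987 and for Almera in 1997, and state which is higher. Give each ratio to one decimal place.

Almera in 1987: 65.9
Almera in 1997: 48.2
Higher: Almera in 1987

Almera in 1987: (731.9 + 45.3) / 1 179.1 × 100 = 777.2 / 1 179.1 × 100 = 65.9
Almera in 1997: (545.9 + 190.7) / 1 529.5 × 100 = 736.6 / 1 529.5 × 100 = 48.2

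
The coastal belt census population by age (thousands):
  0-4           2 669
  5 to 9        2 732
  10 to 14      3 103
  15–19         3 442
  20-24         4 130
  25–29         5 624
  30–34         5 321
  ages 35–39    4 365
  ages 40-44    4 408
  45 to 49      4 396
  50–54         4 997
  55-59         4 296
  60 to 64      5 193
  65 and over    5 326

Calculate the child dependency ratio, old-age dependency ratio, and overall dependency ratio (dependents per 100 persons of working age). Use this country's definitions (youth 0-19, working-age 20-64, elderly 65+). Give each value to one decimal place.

Youth dependency ratio: 28.0
Old-age dependency ratio: 12.5
Total dependency ratio: 40.4

0–19: 2 669 + 2 732 + 3 103 + 3 442 = 11 946
20–64: 4 130 + 5 624 + 5 321 + 4 365 + 4 408 + 4 396 + 4 997 + 4 296 + 5 193 = 42 730
65+: 5 326
Youth dependency ratio = 11 946 / 42 730 × 100 = 28.0
Old-age dependency ratio = 5 326 / 42 730 × 100 = 12.5
Total dependency ratio = (11 946 + 5 326) / 42 730 × 100 = 17 272 / 42 730 × 100 = 40.4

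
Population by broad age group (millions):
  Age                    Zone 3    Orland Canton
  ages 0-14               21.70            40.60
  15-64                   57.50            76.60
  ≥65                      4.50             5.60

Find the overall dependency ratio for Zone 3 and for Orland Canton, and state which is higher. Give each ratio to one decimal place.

Zone 3: (21.70 + 4.50) / 57.50 × 100 = 26.20 / 57.50 × 100 = 45.6
Orland Canton: (40.60 + 5.60) / 76.60 × 100 = 46.20 / 76.60 × 100 = 60.3

Zone 3: 45.6
Orland Canton: 60.3
Higher: Orland Canton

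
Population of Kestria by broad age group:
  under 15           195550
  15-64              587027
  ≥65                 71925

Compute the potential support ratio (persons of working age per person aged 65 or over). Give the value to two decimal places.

Potential support ratio: 8.16

Potential support ratio = 587027 / 71925 = 8.16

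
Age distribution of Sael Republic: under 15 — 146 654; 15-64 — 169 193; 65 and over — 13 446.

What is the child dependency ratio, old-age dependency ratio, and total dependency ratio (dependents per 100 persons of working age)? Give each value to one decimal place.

Youth dependency ratio = 146 654 / 169 193 × 100 = 86.7
Old-age dependency ratio = 13 446 / 169 193 × 100 = 7.9
Total dependency ratio = (146 654 + 13 446) / 169 193 × 100 = 160 100 / 169 193 × 100 = 94.6

Youth dependency ratio: 86.7
Old-age dependency ratio: 7.9
Total dependency ratio: 94.6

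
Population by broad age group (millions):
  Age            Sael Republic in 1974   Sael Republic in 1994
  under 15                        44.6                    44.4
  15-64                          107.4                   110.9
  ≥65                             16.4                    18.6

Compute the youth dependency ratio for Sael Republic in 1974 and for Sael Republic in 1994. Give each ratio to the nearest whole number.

Sael Republic in 1974: 44.6 / 107.4 × 100 = 42
Sael Republic in 1994: 44.4 / 110.9 × 100 = 40

Sael Republic in 1974: 42
Sael Republic in 1994: 40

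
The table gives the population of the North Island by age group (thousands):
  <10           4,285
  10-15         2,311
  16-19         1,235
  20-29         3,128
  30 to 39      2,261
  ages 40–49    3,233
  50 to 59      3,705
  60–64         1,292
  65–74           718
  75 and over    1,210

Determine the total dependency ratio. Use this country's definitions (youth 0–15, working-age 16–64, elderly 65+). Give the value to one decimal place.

0–15: 4,285 + 2,311 = 6,596
16–64: 1,235 + 3,128 + 2,261 + 3,233 + 3,705 + 1,292 = 14,854
65+: 718 + 1,210 = 1,928
Total dependency ratio = (6,596 + 1,928) / 14,854 × 100 = 8,524 / 14,854 × 100 = 57.4

Total dependency ratio: 57.4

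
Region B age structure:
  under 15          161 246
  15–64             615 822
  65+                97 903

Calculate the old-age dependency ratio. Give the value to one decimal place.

Old-age dependency ratio: 15.9

Old-age dependency ratio = 97 903 / 615 822 × 100 = 15.9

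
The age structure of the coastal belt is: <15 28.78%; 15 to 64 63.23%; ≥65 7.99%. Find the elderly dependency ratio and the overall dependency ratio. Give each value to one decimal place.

Old-age dependency ratio: 12.6
Total dependency ratio: 58.2

Old-age dependency ratio = 7.99 / 63.23 × 100 = 12.6
Total dependency ratio = (28.78 + 7.99) / 63.23 × 100 = 36.77 / 63.23 × 100 = 58.2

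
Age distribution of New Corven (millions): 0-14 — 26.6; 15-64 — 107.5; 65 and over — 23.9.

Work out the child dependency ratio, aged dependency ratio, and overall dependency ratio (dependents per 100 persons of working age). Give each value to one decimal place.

Youth dependency ratio = 26.6 / 107.5 × 100 = 24.7
Old-age dependency ratio = 23.9 / 107.5 × 100 = 22.2
Total dependency ratio = (26.6 + 23.9) / 107.5 × 100 = 50.5 / 107.5 × 100 = 47.0

Youth dependency ratio: 24.7
Old-age dependency ratio: 22.2
Total dependency ratio: 47.0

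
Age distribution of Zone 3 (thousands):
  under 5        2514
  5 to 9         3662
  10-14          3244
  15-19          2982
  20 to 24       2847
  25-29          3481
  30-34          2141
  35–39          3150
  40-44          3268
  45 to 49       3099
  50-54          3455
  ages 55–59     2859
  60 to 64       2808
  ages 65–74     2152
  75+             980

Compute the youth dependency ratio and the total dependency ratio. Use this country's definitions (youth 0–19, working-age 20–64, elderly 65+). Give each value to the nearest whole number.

Youth dependency ratio: 46
Total dependency ratio: 57

0–19: 2514 + 3662 + 3244 + 2982 = 12402
20–64: 2847 + 3481 + 2141 + 3150 + 3268 + 3099 + 3455 + 2859 + 2808 = 27108
65+: 2152 + 980 = 3132
Youth dependency ratio = 12402 / 27108 × 100 = 46
Total dependency ratio = (12402 + 3132) / 27108 × 100 = 15534 / 27108 × 100 = 57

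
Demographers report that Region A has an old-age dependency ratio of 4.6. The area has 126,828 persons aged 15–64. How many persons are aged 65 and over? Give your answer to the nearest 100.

Old-age dependency ratio = elderly / working-age × 100
4.6 = E / 126,828 × 100
⇒ 5,800

Aged 65 and over: 5,800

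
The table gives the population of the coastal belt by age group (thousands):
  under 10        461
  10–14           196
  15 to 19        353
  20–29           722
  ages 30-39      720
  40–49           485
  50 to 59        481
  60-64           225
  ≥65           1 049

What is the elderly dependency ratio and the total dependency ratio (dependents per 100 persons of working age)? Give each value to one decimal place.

0–14: 461 + 196 = 657
15–64: 353 + 722 + 720 + 485 + 481 + 225 = 2 986
65+: 1 049
Old-age dependency ratio = 1 049 / 2 986 × 100 = 35.1
Total dependency ratio = (657 + 1 049) / 2 986 × 100 = 1 706 / 2 986 × 100 = 57.1

Old-age dependency ratio: 35.1
Total dependency ratio: 57.1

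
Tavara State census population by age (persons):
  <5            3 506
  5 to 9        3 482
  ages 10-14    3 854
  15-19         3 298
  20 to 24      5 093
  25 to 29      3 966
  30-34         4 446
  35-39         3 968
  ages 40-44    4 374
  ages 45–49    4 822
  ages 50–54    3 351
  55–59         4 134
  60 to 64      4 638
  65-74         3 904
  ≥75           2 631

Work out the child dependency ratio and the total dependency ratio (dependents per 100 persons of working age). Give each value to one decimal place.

Youth dependency ratio: 25.8
Total dependency ratio: 41.3

0–14: 3 506 + 3 482 + 3 854 = 10 842
15–64: 3 298 + 5 093 + 3 966 + 4 446 + 3 968 + 4 374 + 4 822 + 3 351 + 4 134 + 4 638 = 42 090
65+: 3 904 + 2 631 = 6 535
Youth dependency ratio = 10 842 / 42 090 × 100 = 25.8
Total dependency ratio = (10 842 + 6 535) / 42 090 × 100 = 17 377 / 42 090 × 100 = 41.3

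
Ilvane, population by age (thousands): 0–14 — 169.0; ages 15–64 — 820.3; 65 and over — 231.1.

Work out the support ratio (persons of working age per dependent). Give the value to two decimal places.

Support ratio = 820.3 / (169.0 + 231.1) = 820.3 / 400.1 = 2.05

Support ratio: 2.05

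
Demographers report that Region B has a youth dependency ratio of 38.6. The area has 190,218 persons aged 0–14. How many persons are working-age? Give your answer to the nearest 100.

Youth dependency ratio = youth / working-age × 100
38.6 = 190,218 / W × 100
⇒ 492,800

Working-age: 492,800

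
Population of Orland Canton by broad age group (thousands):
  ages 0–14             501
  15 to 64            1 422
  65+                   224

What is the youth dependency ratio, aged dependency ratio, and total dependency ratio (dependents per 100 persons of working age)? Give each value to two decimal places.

Youth dependency ratio: 35.23
Old-age dependency ratio: 15.75
Total dependency ratio: 50.98

Youth dependency ratio = 501 / 1 422 × 100 = 35.23
Old-age dependency ratio = 224 / 1 422 × 100 = 15.75
Total dependency ratio = (501 + 224) / 1 422 × 100 = 725 / 1 422 × 100 = 50.98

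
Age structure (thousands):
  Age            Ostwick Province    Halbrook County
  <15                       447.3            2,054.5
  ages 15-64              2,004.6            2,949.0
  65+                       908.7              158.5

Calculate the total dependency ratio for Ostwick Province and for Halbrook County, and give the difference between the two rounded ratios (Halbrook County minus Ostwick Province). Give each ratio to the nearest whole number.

Ostwick Province: (447.3 + 908.7) / 2,004.6 × 100 = 1,356.0 / 2,004.6 × 100 = 68
Halbrook County: (2,054.5 + 158.5) / 2,949.0 × 100 = 2,213.0 / 2,949.0 × 100 = 75

Ostwick Province: 68
Halbrook County: 75
Difference: +7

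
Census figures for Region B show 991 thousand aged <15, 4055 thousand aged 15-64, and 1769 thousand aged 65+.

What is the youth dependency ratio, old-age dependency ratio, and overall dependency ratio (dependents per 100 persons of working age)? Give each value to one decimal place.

Youth dependency ratio: 24.4
Old-age dependency ratio: 43.6
Total dependency ratio: 68.1

Youth dependency ratio = 991 / 4055 × 100 = 24.4
Old-age dependency ratio = 1769 / 4055 × 100 = 43.6
Total dependency ratio = (991 + 1769) / 4055 × 100 = 2760 / 4055 × 100 = 68.1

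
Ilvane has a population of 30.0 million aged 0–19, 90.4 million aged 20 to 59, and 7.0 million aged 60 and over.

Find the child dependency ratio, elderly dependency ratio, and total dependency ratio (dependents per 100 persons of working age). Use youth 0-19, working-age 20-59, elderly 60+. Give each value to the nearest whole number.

Youth dependency ratio: 33
Old-age dependency ratio: 8
Total dependency ratio: 41

Youth dependency ratio = 30.0 / 90.4 × 100 = 33
Old-age dependency ratio = 7.0 / 90.4 × 100 = 8
Total dependency ratio = (30.0 + 7.0) / 90.4 × 100 = 37.0 / 90.4 × 100 = 41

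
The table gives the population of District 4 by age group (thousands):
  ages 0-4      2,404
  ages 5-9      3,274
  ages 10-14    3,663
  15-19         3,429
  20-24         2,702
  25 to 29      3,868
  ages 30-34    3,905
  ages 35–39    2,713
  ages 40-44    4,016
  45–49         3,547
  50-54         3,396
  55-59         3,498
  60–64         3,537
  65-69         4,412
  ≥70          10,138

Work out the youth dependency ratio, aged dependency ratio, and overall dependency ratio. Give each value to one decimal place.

Youth dependency ratio: 27.0
Old-age dependency ratio: 42.0
Total dependency ratio: 69.0

0–14: 2,404 + 3,274 + 3,663 = 9,341
15–64: 3,429 + 2,702 + 3,868 + 3,905 + 2,713 + 4,016 + 3,547 + 3,396 + 3,498 + 3,537 = 34,611
65+: 4,412 + 10,138 = 14,550
Youth dependency ratio = 9,341 / 34,611 × 100 = 27.0
Old-age dependency ratio = 14,550 / 34,611 × 100 = 42.0
Total dependency ratio = (9,341 + 14,550) / 34,611 × 100 = 23,891 / 34,611 × 100 = 69.0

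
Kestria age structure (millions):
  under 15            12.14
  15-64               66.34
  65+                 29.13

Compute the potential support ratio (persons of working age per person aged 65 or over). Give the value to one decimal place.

Potential support ratio: 2.3

Potential support ratio = 66.34 / 29.13 = 2.3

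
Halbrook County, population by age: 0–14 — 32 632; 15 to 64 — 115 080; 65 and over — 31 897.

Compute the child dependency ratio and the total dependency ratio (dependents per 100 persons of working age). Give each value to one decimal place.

Youth dependency ratio: 28.4
Total dependency ratio: 56.1

Youth dependency ratio = 32 632 / 115 080 × 100 = 28.4
Total dependency ratio = (32 632 + 31 897) / 115 080 × 100 = 64 529 / 115 080 × 100 = 56.1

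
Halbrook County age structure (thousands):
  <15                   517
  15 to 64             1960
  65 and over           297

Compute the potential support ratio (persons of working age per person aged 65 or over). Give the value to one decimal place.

Potential support ratio = 1960 / 297 = 6.6

Potential support ratio: 6.6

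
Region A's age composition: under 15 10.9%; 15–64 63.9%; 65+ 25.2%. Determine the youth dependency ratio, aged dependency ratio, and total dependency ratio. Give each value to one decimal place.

Youth dependency ratio = 10.9 / 63.9 × 100 = 17.1
Old-age dependency ratio = 25.2 / 63.9 × 100 = 39.4
Total dependency ratio = (10.9 + 25.2) / 63.9 × 100 = 36.1 / 63.9 × 100 = 56.5

Youth dependency ratio: 17.1
Old-age dependency ratio: 39.4
Total dependency ratio: 56.5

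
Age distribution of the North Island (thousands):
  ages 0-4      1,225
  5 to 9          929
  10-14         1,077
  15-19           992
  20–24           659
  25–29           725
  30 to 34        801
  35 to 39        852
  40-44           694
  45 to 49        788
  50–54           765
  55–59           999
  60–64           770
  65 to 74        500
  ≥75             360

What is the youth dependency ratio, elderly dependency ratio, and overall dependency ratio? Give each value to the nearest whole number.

0–14: 1,225 + 929 + 1,077 = 3,231
15–64: 992 + 659 + 725 + 801 + 852 + 694 + 788 + 765 + 999 + 770 = 8,045
65+: 500 + 360 = 860
Youth dependency ratio = 3,231 / 8,045 × 100 = 40
Old-age dependency ratio = 860 / 8,045 × 100 = 11
Total dependency ratio = (3,231 + 860) / 8,045 × 100 = 4,091 / 8,045 × 100 = 51

Youth dependency ratio: 40
Old-age dependency ratio: 11
Total dependency ratio: 51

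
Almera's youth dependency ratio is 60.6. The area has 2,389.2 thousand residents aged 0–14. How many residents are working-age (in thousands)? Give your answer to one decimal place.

Youth dependency ratio = youth / working-age × 100
60.6 = 2,389.2 / W × 100
⇒ 3,942.6

Working-age: 3,942.6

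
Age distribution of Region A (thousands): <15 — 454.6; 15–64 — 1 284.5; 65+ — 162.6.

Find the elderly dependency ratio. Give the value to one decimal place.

Old-age dependency ratio: 12.7

Old-age dependency ratio = 162.6 / 1 284.5 × 100 = 12.7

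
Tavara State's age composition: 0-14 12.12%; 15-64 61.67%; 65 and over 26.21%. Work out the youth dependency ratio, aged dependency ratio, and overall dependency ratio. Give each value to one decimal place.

Youth dependency ratio = 12.12 / 61.67 × 100 = 19.7
Old-age dependency ratio = 26.21 / 61.67 × 100 = 42.5
Total dependency ratio = (12.12 + 26.21) / 61.67 × 100 = 38.33 / 61.67 × 100 = 62.2

Youth dependency ratio: 19.7
Old-age dependency ratio: 42.5
Total dependency ratio: 62.2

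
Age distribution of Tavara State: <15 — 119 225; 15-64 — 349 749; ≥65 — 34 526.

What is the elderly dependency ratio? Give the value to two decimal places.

Old-age dependency ratio: 9.87

Old-age dependency ratio = 34 526 / 349 749 × 100 = 9.87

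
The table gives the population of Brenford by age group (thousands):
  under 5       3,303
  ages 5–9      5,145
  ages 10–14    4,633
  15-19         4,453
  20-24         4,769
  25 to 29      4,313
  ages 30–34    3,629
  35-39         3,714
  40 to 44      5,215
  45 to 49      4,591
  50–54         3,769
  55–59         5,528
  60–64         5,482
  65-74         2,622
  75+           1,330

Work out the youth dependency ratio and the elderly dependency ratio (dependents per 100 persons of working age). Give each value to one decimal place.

Youth dependency ratio: 28.8
Old-age dependency ratio: 8.7

0–14: 3,303 + 5,145 + 4,633 = 13,081
15–64: 4,453 + 4,769 + 4,313 + 3,629 + 3,714 + 5,215 + 4,591 + 3,769 + 5,528 + 5,482 = 45,463
65+: 2,622 + 1,330 = 3,952
Youth dependency ratio = 13,081 / 45,463 × 100 = 28.8
Old-age dependency ratio = 3,952 / 45,463 × 100 = 8.7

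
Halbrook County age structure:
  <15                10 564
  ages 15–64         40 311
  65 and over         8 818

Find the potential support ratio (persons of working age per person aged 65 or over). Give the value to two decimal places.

Potential support ratio = 40 311 / 8 818 = 4.57

Potential support ratio: 4.57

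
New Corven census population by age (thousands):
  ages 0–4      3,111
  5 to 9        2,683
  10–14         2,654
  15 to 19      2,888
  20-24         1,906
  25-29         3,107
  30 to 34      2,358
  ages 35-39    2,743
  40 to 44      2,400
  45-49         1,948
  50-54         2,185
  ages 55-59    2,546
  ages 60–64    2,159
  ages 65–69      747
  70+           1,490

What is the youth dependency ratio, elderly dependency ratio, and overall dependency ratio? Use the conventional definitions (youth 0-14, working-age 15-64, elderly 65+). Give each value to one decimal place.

0–14: 3,111 + 2,683 + 2,654 = 8,448
15–64: 2,888 + 1,906 + 3,107 + 2,358 + 2,743 + 2,400 + 1,948 + 2,185 + 2,546 + 2,159 = 24,240
65+: 747 + 1,490 = 2,237
Youth dependency ratio = 8,448 / 24,240 × 100 = 34.9
Old-age dependency ratio = 2,237 / 24,240 × 100 = 9.2
Total dependency ratio = (8,448 + 2,237) / 24,240 × 100 = 10,685 / 24,240 × 100 = 44.1

Youth dependency ratio: 34.9
Old-age dependency ratio: 9.2
Total dependency ratio: 44.1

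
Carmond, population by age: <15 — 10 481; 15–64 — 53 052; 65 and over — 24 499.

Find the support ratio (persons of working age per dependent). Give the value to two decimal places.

Support ratio = 53 052 / (10 481 + 24 499) = 53 052 / 34 980 = 1.52

Support ratio: 1.52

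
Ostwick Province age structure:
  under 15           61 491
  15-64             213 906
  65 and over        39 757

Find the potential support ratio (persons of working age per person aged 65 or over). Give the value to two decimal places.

Potential support ratio = 213 906 / 39 757 = 5.38

Potential support ratio: 5.38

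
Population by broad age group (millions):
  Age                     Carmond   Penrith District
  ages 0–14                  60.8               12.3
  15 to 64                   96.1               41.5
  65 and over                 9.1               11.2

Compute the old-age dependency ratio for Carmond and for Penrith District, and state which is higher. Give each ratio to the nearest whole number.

Carmond: 9.1 / 96.1 × 100 = 9
Penrith District: 11.2 / 41.5 × 100 = 27

Carmond: 9
Penrith District: 27
Higher: Penrith District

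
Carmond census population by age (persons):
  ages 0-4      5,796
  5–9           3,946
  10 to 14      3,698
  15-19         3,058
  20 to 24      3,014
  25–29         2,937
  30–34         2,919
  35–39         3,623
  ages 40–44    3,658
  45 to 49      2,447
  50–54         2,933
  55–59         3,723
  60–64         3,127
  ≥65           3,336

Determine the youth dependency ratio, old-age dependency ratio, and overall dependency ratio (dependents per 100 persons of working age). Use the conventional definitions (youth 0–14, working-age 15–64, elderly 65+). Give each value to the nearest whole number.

Youth dependency ratio: 43
Old-age dependency ratio: 11
Total dependency ratio: 53

0–14: 5,796 + 3,946 + 3,698 = 13,440
15–64: 3,058 + 3,014 + 2,937 + 2,919 + 3,623 + 3,658 + 2,447 + 2,933 + 3,723 + 3,127 = 31,439
65+: 3,336
Youth dependency ratio = 13,440 / 31,439 × 100 = 43
Old-age dependency ratio = 3,336 / 31,439 × 100 = 11
Total dependency ratio = (13,440 + 3,336) / 31,439 × 100 = 16,776 / 31,439 × 100 = 53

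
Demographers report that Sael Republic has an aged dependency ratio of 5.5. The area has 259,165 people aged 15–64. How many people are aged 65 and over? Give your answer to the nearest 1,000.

Old-age dependency ratio = elderly / working-age × 100
5.5 = E / 259,165 × 100
⇒ 14,000

Aged 65 and over: 14,000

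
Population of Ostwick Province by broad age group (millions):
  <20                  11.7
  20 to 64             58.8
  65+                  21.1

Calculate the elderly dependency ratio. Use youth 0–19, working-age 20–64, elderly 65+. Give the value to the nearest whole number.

Old-age dependency ratio = 21.1 / 58.8 × 100 = 36

Old-age dependency ratio: 36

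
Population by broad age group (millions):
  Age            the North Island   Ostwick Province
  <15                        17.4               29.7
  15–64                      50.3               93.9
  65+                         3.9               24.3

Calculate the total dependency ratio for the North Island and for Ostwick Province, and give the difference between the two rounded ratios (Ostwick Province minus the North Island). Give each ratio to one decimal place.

the North Island: 42.3
Ostwick Province: 57.5
Difference: +15.2

the North Island: (17.4 + 3.9) / 50.3 × 100 = 21.3 / 50.3 × 100 = 42.3
Ostwick Province: (29.7 + 24.3) / 93.9 × 100 = 54.0 / 93.9 × 100 = 57.5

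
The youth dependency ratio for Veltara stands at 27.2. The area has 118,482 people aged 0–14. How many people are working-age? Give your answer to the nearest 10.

Working-age: 435,600

Youth dependency ratio = youth / working-age × 100
27.2 = 118,482 / W × 100
⇒ 435,600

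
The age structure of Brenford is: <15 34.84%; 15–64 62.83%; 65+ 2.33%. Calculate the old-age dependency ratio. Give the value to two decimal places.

Old-age dependency ratio: 3.71

Old-age dependency ratio = 2.33 / 62.83 × 100 = 3.71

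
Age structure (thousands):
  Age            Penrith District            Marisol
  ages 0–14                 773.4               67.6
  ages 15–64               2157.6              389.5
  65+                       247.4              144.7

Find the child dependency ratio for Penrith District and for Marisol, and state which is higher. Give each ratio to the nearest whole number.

Penrith District: 36
Marisol: 17
Higher: Penrith District

Penrith District: 773.4 / 2157.6 × 100 = 36
Marisol: 67.6 / 389.5 × 100 = 17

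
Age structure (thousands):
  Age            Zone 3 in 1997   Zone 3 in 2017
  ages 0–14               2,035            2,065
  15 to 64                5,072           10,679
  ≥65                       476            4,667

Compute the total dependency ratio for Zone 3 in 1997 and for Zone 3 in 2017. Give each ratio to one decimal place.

Zone 3 in 1997: (2,035 + 476) / 5,072 × 100 = 2,511 / 5,072 × 100 = 49.5
Zone 3 in 2017: (2,065 + 4,667) / 10,679 × 100 = 6,732 / 10,679 × 100 = 63.0

Zone 3 in 1997: 49.5
Zone 3 in 2017: 63.0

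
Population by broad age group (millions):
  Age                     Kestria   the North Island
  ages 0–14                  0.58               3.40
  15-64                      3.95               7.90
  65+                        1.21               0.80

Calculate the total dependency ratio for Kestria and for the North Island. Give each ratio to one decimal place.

Kestria: (0.58 + 1.21) / 3.95 × 100 = 1.79 / 3.95 × 100 = 45.3
the North Island: (3.40 + 0.80) / 7.90 × 100 = 4.20 / 7.90 × 100 = 53.2

Kestria: 45.3
the North Island: 53.2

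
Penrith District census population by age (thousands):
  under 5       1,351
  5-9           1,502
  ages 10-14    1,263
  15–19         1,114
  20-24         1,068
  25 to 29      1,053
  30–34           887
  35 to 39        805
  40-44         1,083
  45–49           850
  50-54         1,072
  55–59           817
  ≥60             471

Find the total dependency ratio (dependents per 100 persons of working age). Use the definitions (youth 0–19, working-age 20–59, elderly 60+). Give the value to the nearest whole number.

0–19: 1,351 + 1,502 + 1,263 + 1,114 = 5,230
20–59: 1,068 + 1,053 + 887 + 805 + 1,083 + 850 + 1,072 + 817 = 7,635
60+: 471
Total dependency ratio = (5,230 + 471) / 7,635 × 100 = 5,701 / 7,635 × 100 = 75

Total dependency ratio: 75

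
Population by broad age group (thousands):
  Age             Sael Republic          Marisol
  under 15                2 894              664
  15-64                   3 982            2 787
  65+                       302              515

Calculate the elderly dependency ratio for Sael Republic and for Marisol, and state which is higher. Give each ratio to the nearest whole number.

Sael Republic: 302 / 3 982 × 100 = 8
Marisol: 515 / 2 787 × 100 = 18

Sael Republic: 8
Marisol: 18
Higher: Marisol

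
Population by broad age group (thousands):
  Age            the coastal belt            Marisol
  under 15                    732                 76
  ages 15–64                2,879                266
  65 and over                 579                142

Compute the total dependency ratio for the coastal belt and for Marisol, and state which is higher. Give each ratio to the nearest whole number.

the coastal belt: 46
Marisol: 82
Higher: Marisol

the coastal belt: (732 + 579) / 2,879 × 100 = 1,311 / 2,879 × 100 = 46
Marisol: (76 + 142) / 266 × 100 = 218 / 266 × 100 = 82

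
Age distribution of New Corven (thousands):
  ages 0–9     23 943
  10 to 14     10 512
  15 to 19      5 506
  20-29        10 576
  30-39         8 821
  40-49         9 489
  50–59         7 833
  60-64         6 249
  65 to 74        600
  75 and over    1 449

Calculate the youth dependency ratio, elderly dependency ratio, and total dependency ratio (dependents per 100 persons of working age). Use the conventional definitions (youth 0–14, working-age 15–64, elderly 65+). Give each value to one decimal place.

0–14: 23 943 + 10 512 = 34 455
15–64: 5 506 + 10 576 + 8 821 + 9 489 + 7 833 + 6 249 = 48 474
65+: 600 + 1 449 = 2 049
Youth dependency ratio = 34 455 / 48 474 × 100 = 71.1
Old-age dependency ratio = 2 049 / 48 474 × 100 = 4.2
Total dependency ratio = (34 455 + 2 049) / 48 474 × 100 = 36 504 / 48 474 × 100 = 75.3

Youth dependency ratio: 71.1
Old-age dependency ratio: 4.2
Total dependency ratio: 75.3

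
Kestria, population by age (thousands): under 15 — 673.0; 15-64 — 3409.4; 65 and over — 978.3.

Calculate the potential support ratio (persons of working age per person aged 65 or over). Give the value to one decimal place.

Potential support ratio = 3409.4 / 978.3 = 3.5

Potential support ratio: 3.5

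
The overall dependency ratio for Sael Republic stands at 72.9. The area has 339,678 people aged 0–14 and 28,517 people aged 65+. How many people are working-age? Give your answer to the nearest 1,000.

Working-age: 505,000

Total dependency ratio = (youth + elderly) / working-age × 100
72.9 = (339,678 + 28,517) / W × 100
⇒ 505,000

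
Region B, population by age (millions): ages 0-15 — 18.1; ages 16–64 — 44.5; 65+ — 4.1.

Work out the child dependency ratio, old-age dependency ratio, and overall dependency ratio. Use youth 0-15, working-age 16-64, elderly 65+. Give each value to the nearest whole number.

Youth dependency ratio: 41
Old-age dependency ratio: 9
Total dependency ratio: 50

Youth dependency ratio = 18.1 / 44.5 × 100 = 41
Old-age dependency ratio = 4.1 / 44.5 × 100 = 9
Total dependency ratio = (18.1 + 4.1) / 44.5 × 100 = 22.2 / 44.5 × 100 = 50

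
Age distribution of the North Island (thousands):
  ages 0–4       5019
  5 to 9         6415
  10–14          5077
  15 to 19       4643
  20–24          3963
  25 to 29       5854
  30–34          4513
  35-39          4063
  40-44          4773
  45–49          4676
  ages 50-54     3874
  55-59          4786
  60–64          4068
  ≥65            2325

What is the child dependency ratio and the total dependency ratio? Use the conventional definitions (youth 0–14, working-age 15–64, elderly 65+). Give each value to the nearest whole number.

Youth dependency ratio: 37
Total dependency ratio: 42

0–14: 5019 + 6415 + 5077 = 16511
15–64: 4643 + 3963 + 5854 + 4513 + 4063 + 4773 + 4676 + 3874 + 4786 + 4068 = 45213
65+: 2325
Youth dependency ratio = 16511 / 45213 × 100 = 37
Total dependency ratio = (16511 + 2325) / 45213 × 100 = 18836 / 45213 × 100 = 42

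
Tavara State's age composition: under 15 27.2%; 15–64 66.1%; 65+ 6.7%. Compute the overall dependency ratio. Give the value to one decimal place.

Total dependency ratio: 51.3

Total dependency ratio = (27.2 + 6.7) / 66.1 × 100 = 33.9 / 66.1 × 100 = 51.3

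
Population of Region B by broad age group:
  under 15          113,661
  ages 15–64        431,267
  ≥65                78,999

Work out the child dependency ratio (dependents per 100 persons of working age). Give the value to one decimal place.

Youth dependency ratio = 113,661 / 431,267 × 100 = 26.4

Youth dependency ratio: 26.4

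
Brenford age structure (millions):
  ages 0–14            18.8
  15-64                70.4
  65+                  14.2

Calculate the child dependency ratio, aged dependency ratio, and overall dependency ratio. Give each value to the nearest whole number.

Youth dependency ratio = 18.8 / 70.4 × 100 = 27
Old-age dependency ratio = 14.2 / 70.4 × 100 = 20
Total dependency ratio = (18.8 + 14.2) / 70.4 × 100 = 33.0 / 70.4 × 100 = 47

Youth dependency ratio: 27
Old-age dependency ratio: 20
Total dependency ratio: 47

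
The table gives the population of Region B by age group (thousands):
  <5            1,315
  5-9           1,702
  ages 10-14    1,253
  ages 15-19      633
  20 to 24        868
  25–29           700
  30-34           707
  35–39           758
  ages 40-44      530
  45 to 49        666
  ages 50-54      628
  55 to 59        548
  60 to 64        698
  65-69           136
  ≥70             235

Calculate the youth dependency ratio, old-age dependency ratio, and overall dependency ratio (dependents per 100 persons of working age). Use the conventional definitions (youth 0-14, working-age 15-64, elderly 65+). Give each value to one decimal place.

Youth dependency ratio: 63.4
Old-age dependency ratio: 5.5
Total dependency ratio: 68.9

0–14: 1,315 + 1,702 + 1,253 = 4,270
15–64: 633 + 868 + 700 + 707 + 758 + 530 + 666 + 628 + 548 + 698 = 6,736
65+: 136 + 235 = 371
Youth dependency ratio = 4,270 / 6,736 × 100 = 63.4
Old-age dependency ratio = 371 / 6,736 × 100 = 5.5
Total dependency ratio = (4,270 + 371) / 6,736 × 100 = 4,641 / 6,736 × 100 = 68.9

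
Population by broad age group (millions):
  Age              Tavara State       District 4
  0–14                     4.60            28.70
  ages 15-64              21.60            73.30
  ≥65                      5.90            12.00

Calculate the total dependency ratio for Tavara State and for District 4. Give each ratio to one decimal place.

Tavara State: (4.60 + 5.90) / 21.60 × 100 = 10.50 / 21.60 × 100 = 48.6
District 4: (28.70 + 12.00) / 73.30 × 100 = 40.70 / 73.30 × 100 = 55.5

Tavara State: 48.6
District 4: 55.5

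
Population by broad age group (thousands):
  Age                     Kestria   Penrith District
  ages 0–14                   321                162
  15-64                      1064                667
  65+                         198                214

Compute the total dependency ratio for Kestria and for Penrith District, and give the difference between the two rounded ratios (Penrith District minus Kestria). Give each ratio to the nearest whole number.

Kestria: 49
Penrith District: 56
Difference: +7

Kestria: (321 + 198) / 1064 × 100 = 519 / 1064 × 100 = 49
Penrith District: (162 + 214) / 667 × 100 = 376 / 667 × 100 = 56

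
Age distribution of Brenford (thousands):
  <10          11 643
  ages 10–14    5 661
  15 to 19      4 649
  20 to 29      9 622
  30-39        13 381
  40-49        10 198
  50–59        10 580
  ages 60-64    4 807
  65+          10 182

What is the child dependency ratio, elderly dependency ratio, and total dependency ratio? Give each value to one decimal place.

0–14: 11 643 + 5 661 = 17 304
15–64: 4 649 + 9 622 + 13 381 + 10 198 + 10 580 + 4 807 = 53 237
65+: 10 182
Youth dependency ratio = 17 304 / 53 237 × 100 = 32.5
Old-age dependency ratio = 10 182 / 53 237 × 100 = 19.1
Total dependency ratio = (17 304 + 10 182) / 53 237 × 100 = 27 486 / 53 237 × 100 = 51.6

Youth dependency ratio: 32.5
Old-age dependency ratio: 19.1
Total dependency ratio: 51.6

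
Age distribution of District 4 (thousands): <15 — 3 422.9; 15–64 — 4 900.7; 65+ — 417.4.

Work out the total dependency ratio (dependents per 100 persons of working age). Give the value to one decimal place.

Total dependency ratio: 78.4

Total dependency ratio = (3 422.9 + 417.4) / 4 900.7 × 100 = 3 840.3 / 4 900.7 × 100 = 78.4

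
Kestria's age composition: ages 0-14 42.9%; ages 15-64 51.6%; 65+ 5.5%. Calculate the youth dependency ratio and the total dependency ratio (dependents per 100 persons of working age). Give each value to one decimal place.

Youth dependency ratio = 42.9 / 51.6 × 100 = 83.1
Total dependency ratio = (42.9 + 5.5) / 51.6 × 100 = 48.4 / 51.6 × 100 = 93.8

Youth dependency ratio: 83.1
Total dependency ratio: 93.8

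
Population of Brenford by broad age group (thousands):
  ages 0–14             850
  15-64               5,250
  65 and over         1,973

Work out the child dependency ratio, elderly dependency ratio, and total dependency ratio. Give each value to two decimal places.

Youth dependency ratio = 850 / 5,250 × 100 = 16.19
Old-age dependency ratio = 1,973 / 5,250 × 100 = 37.58
Total dependency ratio = (850 + 1,973) / 5,250 × 100 = 2,823 / 5,250 × 100 = 53.77

Youth dependency ratio: 16.19
Old-age dependency ratio: 37.58
Total dependency ratio: 53.77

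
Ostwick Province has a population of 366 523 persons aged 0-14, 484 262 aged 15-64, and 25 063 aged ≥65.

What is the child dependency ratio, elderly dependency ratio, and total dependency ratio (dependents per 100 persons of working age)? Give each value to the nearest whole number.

Youth dependency ratio = 366 523 / 484 262 × 100 = 76
Old-age dependency ratio = 25 063 / 484 262 × 100 = 5
Total dependency ratio = (366 523 + 25 063) / 484 262 × 100 = 391 586 / 484 262 × 100 = 81

Youth dependency ratio: 76
Old-age dependency ratio: 5
Total dependency ratio: 81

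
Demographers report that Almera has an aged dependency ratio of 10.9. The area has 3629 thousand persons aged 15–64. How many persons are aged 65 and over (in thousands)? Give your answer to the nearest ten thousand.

Aged 65 and over: 400

Old-age dependency ratio = elderly / working-age × 100
10.9 = E / 3629 × 100
⇒ 400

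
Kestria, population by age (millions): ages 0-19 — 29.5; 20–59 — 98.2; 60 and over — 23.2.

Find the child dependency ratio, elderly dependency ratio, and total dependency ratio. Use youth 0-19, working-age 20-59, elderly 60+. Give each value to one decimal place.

Youth dependency ratio: 30.0
Old-age dependency ratio: 23.6
Total dependency ratio: 53.7

Youth dependency ratio = 29.5 / 98.2 × 100 = 30.0
Old-age dependency ratio = 23.2 / 98.2 × 100 = 23.6
Total dependency ratio = (29.5 + 23.2) / 98.2 × 100 = 52.7 / 98.2 × 100 = 53.7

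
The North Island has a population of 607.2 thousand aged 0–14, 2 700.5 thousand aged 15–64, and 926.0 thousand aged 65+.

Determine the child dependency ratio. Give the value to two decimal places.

Youth dependency ratio: 22.48

Youth dependency ratio = 607.2 / 2 700.5 × 100 = 22.48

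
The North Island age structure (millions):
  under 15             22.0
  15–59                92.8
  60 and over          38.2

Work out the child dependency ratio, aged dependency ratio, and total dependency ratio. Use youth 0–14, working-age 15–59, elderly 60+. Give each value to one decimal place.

Youth dependency ratio: 23.7
Old-age dependency ratio: 41.2
Total dependency ratio: 64.9

Youth dependency ratio = 22.0 / 92.8 × 100 = 23.7
Old-age dependency ratio = 38.2 / 92.8 × 100 = 41.2
Total dependency ratio = (22.0 + 38.2) / 92.8 × 100 = 60.2 / 92.8 × 100 = 64.9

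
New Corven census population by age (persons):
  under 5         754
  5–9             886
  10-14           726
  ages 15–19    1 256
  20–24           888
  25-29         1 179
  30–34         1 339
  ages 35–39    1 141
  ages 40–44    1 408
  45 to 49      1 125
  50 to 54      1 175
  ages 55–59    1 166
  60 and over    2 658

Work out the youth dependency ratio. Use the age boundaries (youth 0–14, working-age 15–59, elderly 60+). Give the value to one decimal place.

Youth dependency ratio: 22.2

0–14: 754 + 886 + 726 = 2 366
15–59: 1 256 + 888 + 1 179 + 1 339 + 1 141 + 1 408 + 1 125 + 1 175 + 1 166 = 10 677
60+: 2 658
Youth dependency ratio = 2 366 / 10 677 × 100 = 22.2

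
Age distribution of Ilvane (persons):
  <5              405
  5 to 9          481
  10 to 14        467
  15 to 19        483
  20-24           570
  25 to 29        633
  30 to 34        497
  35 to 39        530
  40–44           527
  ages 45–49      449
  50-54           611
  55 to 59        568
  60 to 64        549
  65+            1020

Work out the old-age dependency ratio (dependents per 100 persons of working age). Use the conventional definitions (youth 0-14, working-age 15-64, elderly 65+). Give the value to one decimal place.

Old-age dependency ratio: 18.8

0–14: 405 + 481 + 467 = 1353
15–64: 483 + 570 + 633 + 497 + 530 + 527 + 449 + 611 + 568 + 549 = 5417
65+: 1020
Old-age dependency ratio = 1020 / 5417 × 100 = 18.8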